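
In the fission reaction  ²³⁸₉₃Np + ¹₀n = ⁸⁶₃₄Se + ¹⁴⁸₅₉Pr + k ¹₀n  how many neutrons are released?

5

Conserve mass number: 239 = 86 + 148 + k, so k = 239 − 234 = 5.
Check atomic number: 93 = 34 + 59 + 0 = 93. ✓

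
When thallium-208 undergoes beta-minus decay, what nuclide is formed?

Pb-208

Beta-minus decay: mass number changes by +0, atomic number by +1.
A: 208 = 208; Z: 81 + 1 = 82.
Z = 82 is lead, so the daughter is lead-208.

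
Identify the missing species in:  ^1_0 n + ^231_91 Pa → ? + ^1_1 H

Conserve mass number: 1 + 231 = A + 1, so A = 231.
Conserve atomic number: 0 + 91 = Z + 1, so Z = 90.
Z = 90 is thorium, so the species is ^231_90 Th.

Th-231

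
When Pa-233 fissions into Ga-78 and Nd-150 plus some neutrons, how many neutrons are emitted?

Conserve mass number: 233 = 78 + 150 + k, so k = 233 − 228 = 5.
Check atomic number: 91 = 31 + 60 + 0 = 91. ✓

5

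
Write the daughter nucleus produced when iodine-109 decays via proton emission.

Te-108

Proton emission: mass number changes by -1, atomic number by -1.
A: 109 − 1 = 108; Z: 53 − 1 = 52.
Z = 52 is tellurium, so the daughter is tellurium-108.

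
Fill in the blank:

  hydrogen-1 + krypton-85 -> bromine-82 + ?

Conserve mass number: 1 + 85 = 82 + A, so A = 4.
Conserve atomic number: 1 + 36 = 35 + Z, so Z = 2.
A = 4 and Z = 2 is helium-4 — an alpha particle.

alpha particle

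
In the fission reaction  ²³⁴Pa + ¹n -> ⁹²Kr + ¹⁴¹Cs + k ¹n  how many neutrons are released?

Conserve mass number: 235 = 92 + 141 + k, so k = 235 − 233 = 2.
Check atomic number: 91 = 36 + 55 + 0 = 91. ✓

2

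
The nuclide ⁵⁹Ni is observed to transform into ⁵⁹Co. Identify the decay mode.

beta-plus decay or electron capture

ΔA = 59 − 59 = 0; ΔZ = 27 − 28 = -1.
A is unchanged and Z drops by 1 — a proton has become a neutron (β⁺ emission or electron capture).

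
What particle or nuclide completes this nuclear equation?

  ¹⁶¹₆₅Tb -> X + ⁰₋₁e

Dy-161

Conserve mass number: 161 = A + 0, so A = 161.
Conserve atomic number: 65 = Z − 1, so Z = 66.
Z = 66 is dysprosium, so the species is ¹⁶¹₆₆Dy.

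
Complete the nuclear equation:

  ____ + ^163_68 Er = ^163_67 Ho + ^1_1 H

Conserve mass number: A + 163 = 163 + 1, so A = 1.
Conserve atomic number: Z + 68 = 67 + 1, so Z = 0.
A = 1 and Z = 0 is ^1_0 n — a neutron.

neutron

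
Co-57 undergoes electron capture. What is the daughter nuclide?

Fe-57

Electron capture: mass number changes by +0, atomic number by -1.
A: 57 = 57; Z: 27 − 1 = 26.
Z = 26 is iron, so the daughter is Fe-57.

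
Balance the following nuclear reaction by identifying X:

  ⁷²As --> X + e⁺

Ge-72

Conserve mass number: 72 = A + 0, so A = 72.
Conserve atomic number: 33 = Z + 1, so Z = 32.
Z = 32 is germanium, so the species is ⁷²Ge.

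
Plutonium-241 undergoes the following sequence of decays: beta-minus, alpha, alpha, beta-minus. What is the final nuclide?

Start: (A, Z) = (241, 94).
After β⁻: (241, 95).
After α: (237, 93).
After α: (233, 91).
After β⁻: (233, 92).
Z = 92 is uranium.

U-233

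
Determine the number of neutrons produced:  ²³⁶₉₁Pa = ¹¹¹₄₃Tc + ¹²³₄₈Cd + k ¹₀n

Conserve mass number: 236 = 111 + 123 + k, so k = 236 − 234 = 2.
Check atomic number: 91 = 43 + 48 + 0 = 91. ✓

2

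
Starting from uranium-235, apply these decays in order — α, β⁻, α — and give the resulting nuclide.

Ac-227

Start: (A, Z) = (235, 92).
After α: (231, 90).
After β⁻: (231, 91).
After α: (227, 89).
Z = 89 is actinium.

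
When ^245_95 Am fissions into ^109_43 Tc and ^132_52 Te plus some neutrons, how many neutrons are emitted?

4

Conserve mass number: 245 = 109 + 132 + k, so k = 245 − 241 = 4.
Check atomic number: 95 = 43 + 52 + 0 = 95. ✓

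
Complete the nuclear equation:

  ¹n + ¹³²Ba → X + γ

Conserve mass number: 1 + 132 = A + 0, so A = 133.
Conserve atomic number: 0 + 56 = Z + 0, so Z = 56.
Z = 56 is barium, so the species is ¹³³Ba.

Ba-133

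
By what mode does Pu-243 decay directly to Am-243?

ΔA = 243 − 243 = 0; ΔZ = 95 − 94 = +1.
A is unchanged and Z rises by 1 — a neutron has become a proton (β⁻ decay).

beta-minus decay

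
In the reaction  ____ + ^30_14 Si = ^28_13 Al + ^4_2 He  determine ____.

Conserve mass number: A + 30 = 28 + 4, so A = 2.
Conserve atomic number: Z + 14 = 13 + 2, so Z = 1.
A = 2 and Z = 1 is ^2_1 H — a deuteron.

deuteron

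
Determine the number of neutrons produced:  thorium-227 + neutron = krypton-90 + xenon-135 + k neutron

Conserve mass number: 228 = 90 + 135 + k, so k = 228 − 225 = 3.
Check atomic number: 90 = 36 + 54 + 0 = 90. ✓

3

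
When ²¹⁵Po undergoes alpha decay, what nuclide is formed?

Pb-211

Alpha decay: mass number changes by -4, atomic number by -2.
A: 215 − 4 = 211; Z: 84 − 2 = 82.
Z = 82 is lead, so the daughter is ²¹¹Pb.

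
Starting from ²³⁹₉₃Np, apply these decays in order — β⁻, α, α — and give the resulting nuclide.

Th-231

Start: (A, Z) = (239, 93).
After β⁻: (239, 94).
After α: (235, 92).
After α: (231, 90).
Z = 90 is thorium.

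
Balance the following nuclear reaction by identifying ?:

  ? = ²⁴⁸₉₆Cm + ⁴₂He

Cf-252

Conserve mass number: A = 248 + 4, so A = 252.
Conserve atomic number: Z = 96 + 2, so Z = 98.
Z = 98 is californium, so the species is ²⁵²₉₈Cf.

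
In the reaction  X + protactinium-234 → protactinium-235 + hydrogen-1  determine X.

deuteron

Conserve mass number: A + 234 = 235 + 1, so A = 2.
Conserve atomic number: Z + 91 = 91 + 1, so Z = 1.
A = 2 and Z = 1 is hydrogen-2 — a deuteron.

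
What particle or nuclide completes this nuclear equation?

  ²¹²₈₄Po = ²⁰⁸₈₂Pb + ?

alpha particle

Conserve mass number: 212 = 208 + A, so A = 4.
Conserve atomic number: 84 = 82 + Z, so Z = 2.
A = 4 and Z = 2 is ⁴₂He — an alpha particle.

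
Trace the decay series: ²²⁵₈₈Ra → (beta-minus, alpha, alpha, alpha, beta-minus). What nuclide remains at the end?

Start: (A, Z) = (225, 88).
After β⁻: (225, 89).
After α: (221, 87).
After α: (217, 85).
After α: (213, 83).
After β⁻: (213, 84).
Z = 84 is polonium.

Po-213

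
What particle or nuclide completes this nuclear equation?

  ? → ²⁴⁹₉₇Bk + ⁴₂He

Es-253

Conserve mass number: A = 249 + 4, so A = 253.
Conserve atomic number: Z = 97 + 2, so Z = 99.
Z = 99 is einsteinium, so the species is ²⁵³₉₉Es.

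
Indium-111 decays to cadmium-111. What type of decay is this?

ΔA = 111 − 111 = 0; ΔZ = 48 − 49 = -1.
A is unchanged and Z drops by 1 — a proton has become a neutron (β⁺ emission or electron capture).

beta-plus decay or electron capture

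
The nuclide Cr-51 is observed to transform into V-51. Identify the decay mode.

ΔA = 51 − 51 = 0; ΔZ = 23 − 24 = -1.
A is unchanged and Z drops by 1 — a proton has become a neutron (β⁺ emission or electron capture).

beta-plus decay or electron capture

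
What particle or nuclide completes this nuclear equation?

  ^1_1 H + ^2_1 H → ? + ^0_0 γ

He-3

Conserve mass number: 1 + 2 = A + 0, so A = 3.
Conserve atomic number: 1 + 1 = Z + 0, so Z = 2.
Z = 2 is helium, so the species is ^3_2 He.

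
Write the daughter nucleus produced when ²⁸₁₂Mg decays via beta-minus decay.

Al-28

Beta-minus decay: mass number changes by +0, atomic number by +1.
A: 28 = 28; Z: 12 + 1 = 13.
Z = 13 is aluminium, so the daughter is ²⁸₁₃Al.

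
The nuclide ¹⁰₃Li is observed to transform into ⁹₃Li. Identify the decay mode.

neutron emission

ΔA = 9 − 10 = -1; ΔZ = 3 − 3 = +0.
A drops by 1 with Z unchanged — a neutron was emitted.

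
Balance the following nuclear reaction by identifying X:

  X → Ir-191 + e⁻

Conserve mass number: A = 191 + 0, so A = 191.
Conserve atomic number: Z = 77 − 1, so Z = 76.
Z = 76 is osmium, so the species is Os-191.

Os-191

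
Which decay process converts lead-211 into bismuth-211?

beta-minus decay

ΔA = 211 − 211 = 0; ΔZ = 83 − 82 = +1.
A is unchanged and Z rises by 1 — a neutron has become a proton (β⁻ decay).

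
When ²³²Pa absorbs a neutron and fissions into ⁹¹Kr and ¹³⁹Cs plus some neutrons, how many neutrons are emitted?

Conserve mass number: 233 = 91 + 139 + k, so k = 233 − 230 = 3.
Check atomic number: 91 = 36 + 55 + 0 = 91. ✓

3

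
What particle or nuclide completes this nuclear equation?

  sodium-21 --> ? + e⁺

Ne-21

Conserve mass number: 21 = A + 0, so A = 21.
Conserve atomic number: 11 = Z + 1, so Z = 10.
Z = 10 is neon, so the species is neon-21.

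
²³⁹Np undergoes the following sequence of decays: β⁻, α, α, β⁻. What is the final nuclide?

Start: (A, Z) = (239, 93).
After β⁻: (239, 94).
After α: (235, 92).
After α: (231, 90).
After β⁻: (231, 91).
Z = 91 is protactinium.

Pa-231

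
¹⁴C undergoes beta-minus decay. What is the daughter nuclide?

Beta-minus decay: mass number changes by +0, atomic number by +1.
A: 14 = 14; Z: 6 + 1 = 7.
Z = 7 is nitrogen, so the daughter is ¹⁴N.

N-14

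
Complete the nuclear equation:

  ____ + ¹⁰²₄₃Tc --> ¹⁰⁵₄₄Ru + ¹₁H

Conserve mass number: A + 102 = 105 + 1, so A = 4.
Conserve atomic number: Z + 43 = 44 + 1, so Z = 2.
A = 4 and Z = 2 is ⁴₂He — an alpha particle.

alpha particle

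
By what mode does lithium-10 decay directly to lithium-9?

ΔA = 9 − 10 = -1; ΔZ = 3 − 3 = +0.
A drops by 1 with Z unchanged — a neutron was emitted.

neutron emission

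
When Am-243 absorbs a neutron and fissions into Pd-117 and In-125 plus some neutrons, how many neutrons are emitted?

2

Conserve mass number: 244 = 117 + 125 + k, so k = 244 − 242 = 2.
Check atomic number: 95 = 46 + 49 + 0 = 95. ✓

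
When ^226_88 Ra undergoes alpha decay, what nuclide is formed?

Alpha decay: mass number changes by -4, atomic number by -2.
A: 226 − 4 = 222; Z: 88 − 2 = 86.
Z = 86 is radon, so the daughter is ^222_86 Rn.

Rn-222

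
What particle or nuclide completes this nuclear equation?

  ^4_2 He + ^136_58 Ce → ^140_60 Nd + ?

gamma ray

Conserve mass number: 4 + 136 = 140 + A, so A = 0.
Conserve atomic number: 2 + 58 = 60 + Z, so Z = 0.
A = 0 and Z = 0 is ^0_0 γ — a gamma ray.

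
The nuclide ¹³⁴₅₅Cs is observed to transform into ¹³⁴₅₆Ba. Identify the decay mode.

beta-minus decay

ΔA = 134 − 134 = 0; ΔZ = 56 − 55 = +1.
A is unchanged and Z rises by 1 — a neutron has become a proton (β⁻ decay).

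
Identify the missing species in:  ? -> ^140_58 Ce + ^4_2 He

Nd-144

Conserve mass number: A = 140 + 4, so A = 144.
Conserve atomic number: Z = 58 + 2, so Z = 60.
Z = 60 is neodymium, so the species is ^144_60 Nd.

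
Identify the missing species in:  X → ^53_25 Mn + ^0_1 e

Fe-53

Conserve mass number: A = 53 + 0, so A = 53.
Conserve atomic number: Z = 25 + 1, so Z = 26.
Z = 26 is iron, so the species is ^53_26 Fe.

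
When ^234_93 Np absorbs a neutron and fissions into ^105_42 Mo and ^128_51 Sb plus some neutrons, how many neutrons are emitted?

Conserve mass number: 235 = 105 + 128 + k, so k = 235 − 233 = 2.
Check atomic number: 93 = 42 + 51 + 0 = 93. ✓

2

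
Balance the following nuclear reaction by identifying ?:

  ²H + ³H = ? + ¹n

He-4

Conserve mass number: 2 + 3 = A + 1, so A = 4.
Conserve atomic number: 1 + 1 = Z + 0, so Z = 2.
A = 4 and Z = 2 is ⁴He — an alpha particle.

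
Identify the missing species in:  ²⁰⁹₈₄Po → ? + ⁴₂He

Conserve mass number: 209 = A + 4, so A = 205.
Conserve atomic number: 84 = Z + 2, so Z = 82.
Z = 82 is lead, so the species is ²⁰⁵₈₂Pb.

Pb-205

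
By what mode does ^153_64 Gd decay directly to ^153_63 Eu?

ΔA = 153 − 153 = 0; ΔZ = 63 − 64 = -1.
A is unchanged and Z drops by 1 — a proton has become a neutron (β⁺ emission or electron capture).

beta-plus decay or electron capture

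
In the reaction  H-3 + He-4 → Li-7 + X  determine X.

Conserve mass number: 3 + 4 = 7 + A, so A = 0.
Conserve atomic number: 1 + 2 = 3 + Z, so Z = 0.
A = 0 and Z = 0 is γ — a gamma ray.

gamma ray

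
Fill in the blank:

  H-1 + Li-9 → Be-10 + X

Conserve mass number: 1 + 9 = 10 + A, so A = 0.
Conserve atomic number: 1 + 3 = 4 + Z, so Z = 0.
A = 0 and Z = 0 is γ — a gamma ray.

gamma ray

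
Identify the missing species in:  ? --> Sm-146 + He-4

Conserve mass number: A = 146 + 4, so A = 150.
Conserve atomic number: Z = 62 + 2, so Z = 64.
Z = 64 is gadolinium, so the species is Gd-150.

Gd-150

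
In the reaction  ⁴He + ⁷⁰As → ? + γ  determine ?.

Br-74

Conserve mass number: 4 + 70 = A + 0, so A = 74.
Conserve atomic number: 2 + 33 = Z + 0, so Z = 35.
Z = 35 is bromine, so the species is ⁷⁴Br.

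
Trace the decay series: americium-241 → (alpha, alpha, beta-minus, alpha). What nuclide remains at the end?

Start: (A, Z) = (241, 95).
After α: (237, 93).
After α: (233, 91).
After β⁻: (233, 92).
After α: (229, 90).
Z = 90 is thorium.

Th-229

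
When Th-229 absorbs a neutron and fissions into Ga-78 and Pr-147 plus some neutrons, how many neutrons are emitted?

Conserve mass number: 230 = 78 + 147 + k, so k = 230 − 225 = 5.
Check atomic number: 90 = 31 + 59 + 0 = 90. ✓

5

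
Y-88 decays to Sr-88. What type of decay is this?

beta-plus decay or electron capture

ΔA = 88 − 88 = 0; ΔZ = 38 − 39 = -1.
A is unchanged and Z drops by 1 — a proton has become a neutron (β⁺ emission or electron capture).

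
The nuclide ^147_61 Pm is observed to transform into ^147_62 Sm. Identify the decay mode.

beta-minus decay

ΔA = 147 − 147 = 0; ΔZ = 62 − 61 = +1.
A is unchanged and Z rises by 1 — a neutron has become a proton (β⁻ decay).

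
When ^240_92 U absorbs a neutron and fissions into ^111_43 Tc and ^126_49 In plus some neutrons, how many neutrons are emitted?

Conserve mass number: 241 = 111 + 126 + k, so k = 241 − 237 = 4.
Check atomic number: 92 = 43 + 49 + 0 = 92. ✓

4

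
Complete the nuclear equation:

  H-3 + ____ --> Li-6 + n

alpha particle

Conserve mass number: 3 + A = 6 + 1, so A = 4.
Conserve atomic number: 1 + Z = 3 + 0, so Z = 2.
A = 4 and Z = 2 is He-4 — an alpha particle.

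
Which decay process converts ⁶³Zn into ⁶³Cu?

beta-plus decay or electron capture

ΔA = 63 − 63 = 0; ΔZ = 29 − 30 = -1.
A is unchanged and Z drops by 1 — a proton has become a neutron (β⁺ emission or electron capture).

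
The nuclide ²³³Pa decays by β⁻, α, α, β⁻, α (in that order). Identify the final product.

Fr-221

Start: (A, Z) = (233, 91).
After β⁻: (233, 92).
After α: (229, 90).
After α: (225, 88).
After β⁻: (225, 89).
After α: (221, 87).
Z = 87 is francium.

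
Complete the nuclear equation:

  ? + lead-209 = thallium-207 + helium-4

Conserve mass number: A + 209 = 207 + 4, so A = 2.
Conserve atomic number: Z + 82 = 81 + 2, so Z = 1.
A = 2 and Z = 1 is hydrogen-2 — a deuteron.

deuteron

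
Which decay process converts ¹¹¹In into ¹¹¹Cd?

ΔA = 111 − 111 = 0; ΔZ = 48 − 49 = -1.
A is unchanged and Z drops by 1 — a proton has become a neutron (β⁺ emission or electron capture).

beta-plus decay or electron capture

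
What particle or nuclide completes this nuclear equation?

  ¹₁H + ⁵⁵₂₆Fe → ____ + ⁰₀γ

Co-56

Conserve mass number: 1 + 55 = A + 0, so A = 56.
Conserve atomic number: 1 + 26 = Z + 0, so Z = 27.
Z = 27 is cobalt, so the species is ⁵⁶₂₇Co.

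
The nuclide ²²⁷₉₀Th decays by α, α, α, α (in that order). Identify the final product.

Pb-211

Start: (A, Z) = (227, 90).
After α: (223, 88).
After α: (219, 86).
After α: (215, 84).
After α: (211, 82).
Z = 82 is lead.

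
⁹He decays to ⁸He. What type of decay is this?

ΔA = 8 − 9 = -1; ΔZ = 2 − 2 = +0.
A drops by 1 with Z unchanged — a neutron was emitted.

neutron emission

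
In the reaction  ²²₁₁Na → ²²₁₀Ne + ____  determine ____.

positron

Conserve mass number: 22 = 22 + A, so A = 0.
Conserve atomic number: 11 = 10 + Z, so Z = 1.
A = 0 and Z = 1 is ⁰₁e — a positron.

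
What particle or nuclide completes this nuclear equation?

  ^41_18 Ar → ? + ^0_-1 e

Conserve mass number: 41 = A + 0, so A = 41.
Conserve atomic number: 18 = Z − 1, so Z = 19.
Z = 19 is potassium, so the species is ^41_19 K.

K-41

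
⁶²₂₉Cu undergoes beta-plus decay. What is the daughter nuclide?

Ni-62

Beta-plus decay: mass number changes by +0, atomic number by -1.
A: 62 = 62; Z: 29 − 1 = 28.
Z = 28 is nickel, so the daughter is ⁶²₂₈Ni.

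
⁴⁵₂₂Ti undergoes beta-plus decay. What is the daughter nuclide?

Beta-plus decay: mass number changes by +0, atomic number by -1.
A: 45 = 45; Z: 22 − 1 = 21.
Z = 21 is scandium, so the daughter is ⁴⁵₂₁Sc.

Sc-45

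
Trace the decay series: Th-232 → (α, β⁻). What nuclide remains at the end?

Start: (A, Z) = (232, 90).
After α: (228, 88).
After β⁻: (228, 89).
Z = 89 is actinium.

Ac-228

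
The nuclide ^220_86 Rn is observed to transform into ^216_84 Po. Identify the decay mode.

alpha decay

ΔA = 216 − 220 = -4; ΔZ = 84 − 86 = -2.
A drops by 4 and Z drops by 2 — the signature of alpha emission.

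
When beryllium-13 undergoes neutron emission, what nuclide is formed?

Neutron emission: mass number changes by -1, atomic number by +0.
A: 13 − 1 = 12; Z: 4 = 4.
Z = 4 is beryllium, so the daughter is beryllium-12.

Be-12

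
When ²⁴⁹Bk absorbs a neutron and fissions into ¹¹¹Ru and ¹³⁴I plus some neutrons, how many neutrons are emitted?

Conserve mass number: 250 = 111 + 134 + k, so k = 250 − 245 = 5.
Check atomic number: 97 = 44 + 53 + 0 = 97. ✓

5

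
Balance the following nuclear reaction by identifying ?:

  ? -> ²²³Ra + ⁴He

Conserve mass number: A = 223 + 4, so A = 227.
Conserve atomic number: Z = 88 + 2, so Z = 90.
Z = 90 is thorium, so the species is ²²⁷Th.

Th-227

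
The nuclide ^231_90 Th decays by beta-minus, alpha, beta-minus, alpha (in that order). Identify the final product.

Start: (A, Z) = (231, 90).
After β⁻: (231, 91).
After α: (227, 89).
After β⁻: (227, 90).
After α: (223, 88).
Z = 88 is radium.

Ra-223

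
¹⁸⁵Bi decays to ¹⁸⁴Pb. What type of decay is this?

proton emission

ΔA = 184 − 185 = -1; ΔZ = 82 − 83 = -1.
A drops by 1 and Z drops by 1 — a proton was emitted.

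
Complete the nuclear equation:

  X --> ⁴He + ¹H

Li-5

Conserve mass number: A = 4 + 1, so A = 5.
Conserve atomic number: Z = 2 + 1, so Z = 3.
Z = 3 is lithium, so the species is ⁵Li.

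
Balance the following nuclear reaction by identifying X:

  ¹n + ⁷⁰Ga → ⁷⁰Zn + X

proton

Conserve mass number: 1 + 70 = 70 + A, so A = 1.
Conserve atomic number: 0 + 31 = 30 + Z, so Z = 1.
A = 1 and Z = 1 is ¹H — a proton.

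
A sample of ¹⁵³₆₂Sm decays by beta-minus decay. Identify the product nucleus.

Beta-minus decay: mass number changes by +0, atomic number by +1.
A: 153 = 153; Z: 62 + 1 = 63.
Z = 63 is europium, so the daughter is ¹⁵³₆₃Eu.

Eu-153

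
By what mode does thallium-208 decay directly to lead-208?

beta-minus decay

ΔA = 208 − 208 = 0; ΔZ = 82 − 81 = +1.
A is unchanged and Z rises by 1 — a neutron has become a proton (β⁻ decay).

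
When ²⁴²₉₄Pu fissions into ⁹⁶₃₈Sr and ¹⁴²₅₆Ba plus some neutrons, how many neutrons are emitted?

Conserve mass number: 242 = 96 + 142 + k, so k = 242 − 238 = 4.
Check atomic number: 94 = 38 + 56 + 0 = 94. ✓

4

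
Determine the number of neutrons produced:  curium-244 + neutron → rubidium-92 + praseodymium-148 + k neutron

Conserve mass number: 245 = 92 + 148 + k, so k = 245 − 240 = 5.
Check atomic number: 96 = 37 + 59 + 0 = 96. ✓

5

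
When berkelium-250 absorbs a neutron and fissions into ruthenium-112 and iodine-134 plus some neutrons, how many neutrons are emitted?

Conserve mass number: 251 = 112 + 134 + k, so k = 251 − 246 = 5.
Check atomic number: 97 = 44 + 53 + 0 = 97. ✓

5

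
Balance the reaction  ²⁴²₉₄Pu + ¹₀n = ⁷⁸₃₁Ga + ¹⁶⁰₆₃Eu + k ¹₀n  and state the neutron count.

5

Conserve mass number: 243 = 78 + 160 + k, so k = 243 − 238 = 5.
Check atomic number: 94 = 31 + 63 + 0 = 94. ✓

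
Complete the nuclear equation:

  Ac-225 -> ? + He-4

Conserve mass number: 225 = A + 4, so A = 221.
Conserve atomic number: 89 = Z + 2, so Z = 87.
Z = 87 is francium, so the species is Fr-221.

Fr-221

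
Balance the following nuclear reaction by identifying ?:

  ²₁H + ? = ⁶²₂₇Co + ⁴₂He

Conserve mass number: 2 + A = 62 + 4, so A = 64.
Conserve atomic number: 1 + Z = 27 + 2, so Z = 28.
Z = 28 is nickel, so the species is ⁶⁴₂₈Ni.

Ni-64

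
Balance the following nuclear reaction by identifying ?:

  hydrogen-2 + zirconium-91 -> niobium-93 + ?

Conserve mass number: 2 + 91 = 93 + A, so A = 0.
Conserve atomic number: 1 + 40 = 41 + Z, so Z = 0.
A = 0 and Z = 0 is γ — a gamma ray.

gamma ray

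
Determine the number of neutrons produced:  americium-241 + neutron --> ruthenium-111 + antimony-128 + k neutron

3

Conserve mass number: 242 = 111 + 128 + k, so k = 242 − 239 = 3.
Check atomic number: 95 = 44 + 51 + 0 = 95. ✓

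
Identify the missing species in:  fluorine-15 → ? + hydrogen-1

O-14

Conserve mass number: 15 = A + 1, so A = 14.
Conserve atomic number: 9 = Z + 1, so Z = 8.
Z = 8 is oxygen, so the species is oxygen-14.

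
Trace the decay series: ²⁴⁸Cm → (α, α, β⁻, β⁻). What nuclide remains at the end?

Pu-240

Start: (A, Z) = (248, 96).
After α: (244, 94).
After α: (240, 92).
After β⁻: (240, 93).
After β⁻: (240, 94).
Z = 94 is plutonium.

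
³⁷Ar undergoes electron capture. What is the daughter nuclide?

Electron capture: mass number changes by +0, atomic number by -1.
A: 37 = 37; Z: 18 − 1 = 17.
Z = 17 is chlorine, so the daughter is ³⁷Cl.

Cl-37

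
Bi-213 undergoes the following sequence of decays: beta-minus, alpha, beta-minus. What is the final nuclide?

Bi-209

Start: (A, Z) = (213, 83).
After β⁻: (213, 84).
After α: (209, 82).
After β⁻: (209, 83).
Z = 83 is bismuth.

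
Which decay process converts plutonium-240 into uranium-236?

alpha decay

ΔA = 236 − 240 = -4; ΔZ = 92 − 94 = -2.
A drops by 4 and Z drops by 2 — the signature of alpha emission.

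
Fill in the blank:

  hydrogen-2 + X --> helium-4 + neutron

triton

Conserve mass number: 2 + A = 4 + 1, so A = 3.
Conserve atomic number: 1 + Z = 2 + 0, so Z = 1.
A = 3 and Z = 1 is hydrogen-3 — a triton.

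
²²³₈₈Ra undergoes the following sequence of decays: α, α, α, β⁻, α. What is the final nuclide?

Tl-207

Start: (A, Z) = (223, 88).
After α: (219, 86).
After α: (215, 84).
After α: (211, 82).
After β⁻: (211, 83).
After α: (207, 81).
Z = 81 is thallium.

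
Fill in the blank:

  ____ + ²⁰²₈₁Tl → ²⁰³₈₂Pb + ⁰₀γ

Conserve mass number: A + 202 = 203 + 0, so A = 1.
Conserve atomic number: Z + 81 = 82 + 0, so Z = 1.
A = 1 and Z = 1 is ¹₁H — a proton.

proton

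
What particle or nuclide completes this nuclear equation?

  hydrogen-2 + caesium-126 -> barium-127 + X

Conserve mass number: 2 + 126 = 127 + A, so A = 1.
Conserve atomic number: 1 + 55 = 56 + Z, so Z = 0.
A = 1 and Z = 0 is neutron — a neutron.

neutron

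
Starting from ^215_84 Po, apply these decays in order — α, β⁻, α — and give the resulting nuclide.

Start: (A, Z) = (215, 84).
After α: (211, 82).
After β⁻: (211, 83).
After α: (207, 81).
Z = 81 is thallium.

Tl-207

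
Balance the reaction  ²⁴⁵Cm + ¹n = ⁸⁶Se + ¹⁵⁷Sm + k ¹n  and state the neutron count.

3

Conserve mass number: 246 = 86 + 157 + k, so k = 246 − 243 = 3.
Check atomic number: 96 = 34 + 62 + 0 = 96. ✓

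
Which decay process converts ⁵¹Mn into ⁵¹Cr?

ΔA = 51 − 51 = 0; ΔZ = 24 − 25 = -1.
A is unchanged and Z drops by 1 — a proton has become a neutron (β⁺ emission or electron capture).

beta-plus decay or electron capture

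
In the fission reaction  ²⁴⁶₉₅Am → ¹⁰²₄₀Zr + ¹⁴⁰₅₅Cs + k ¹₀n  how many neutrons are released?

Conserve mass number: 246 = 102 + 140 + k, so k = 246 − 242 = 4.
Check atomic number: 95 = 40 + 55 + 0 = 95. ✓

4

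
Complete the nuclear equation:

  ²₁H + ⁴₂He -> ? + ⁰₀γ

Conserve mass number: 2 + 4 = A + 0, so A = 6.
Conserve atomic number: 1 + 2 = Z + 0, so Z = 3.
Z = 3 is lithium, so the species is ⁶₃Li.

Li-6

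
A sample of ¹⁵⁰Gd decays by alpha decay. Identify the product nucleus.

Sm-146

Alpha decay: mass number changes by -4, atomic number by -2.
A: 150 − 4 = 146; Z: 64 − 2 = 62.
Z = 62 is samarium, so the daughter is ¹⁴⁶Sm.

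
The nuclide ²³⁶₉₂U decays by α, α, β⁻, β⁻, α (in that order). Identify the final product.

Ra-224

Start: (A, Z) = (236, 92).
After α: (232, 90).
After α: (228, 88).
After β⁻: (228, 89).
After β⁻: (228, 90).
After α: (224, 88).
Z = 88 is radium.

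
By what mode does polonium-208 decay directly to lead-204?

alpha decay

ΔA = 204 − 208 = -4; ΔZ = 82 − 84 = -2.
A drops by 4 and Z drops by 2 — the signature of alpha emission.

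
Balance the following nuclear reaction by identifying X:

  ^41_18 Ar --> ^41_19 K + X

Conserve mass number: 41 = 41 + A, so A = 0.
Conserve atomic number: 18 = 19 + Z, so Z = -1.
A = 0 and Z = -1 is ^0_-1 e — a beta-minus particle.

beta-minus particle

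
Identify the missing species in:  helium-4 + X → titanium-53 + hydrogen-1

Conserve mass number: 4 + A = 53 + 1, so A = 50.
Conserve atomic number: 2 + Z = 22 + 1, so Z = 21.
Z = 21 is scandium, so the species is scandium-50.

Sc-50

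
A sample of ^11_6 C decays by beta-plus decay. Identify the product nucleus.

B-11

Beta-plus decay: mass number changes by +0, atomic number by -1.
A: 11 = 11; Z: 6 − 1 = 5.
Z = 5 is boron, so the daughter is ^11_5 B.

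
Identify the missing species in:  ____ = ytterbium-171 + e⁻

Tm-171

Conserve mass number: A = 171 + 0, so A = 171.
Conserve atomic number: Z = 70 − 1, so Z = 69.
Z = 69 is thulium, so the species is thulium-171.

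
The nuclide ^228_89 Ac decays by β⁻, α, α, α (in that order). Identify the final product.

Po-216

Start: (A, Z) = (228, 89).
After β⁻: (228, 90).
After α: (224, 88).
After α: (220, 86).
After α: (216, 84).
Z = 84 is polonium.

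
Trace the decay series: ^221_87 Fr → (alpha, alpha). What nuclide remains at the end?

Bi-213

Start: (A, Z) = (221, 87).
After α: (217, 85).
After α: (213, 83).
Z = 83 is bismuth.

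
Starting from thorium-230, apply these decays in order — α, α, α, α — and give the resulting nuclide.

Pb-214

Start: (A, Z) = (230, 90).
After α: (226, 88).
After α: (222, 86).
After α: (218, 84).
After α: (214, 82).
Z = 82 is lead.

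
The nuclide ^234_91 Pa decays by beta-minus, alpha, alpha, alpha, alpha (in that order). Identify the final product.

Start: (A, Z) = (234, 91).
After β⁻: (234, 92).
After α: (230, 90).
After α: (226, 88).
After α: (222, 86).
After α: (218, 84).
Z = 84 is polonium.

Po-218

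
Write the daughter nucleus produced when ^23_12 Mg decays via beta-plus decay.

Na-23

Beta-plus decay: mass number changes by +0, atomic number by -1.
A: 23 = 23; Z: 12 − 1 = 11.
Z = 11 is sodium, so the daughter is ^23_11 Na.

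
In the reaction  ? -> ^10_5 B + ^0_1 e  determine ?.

Conserve mass number: A = 10 + 0, so A = 10.
Conserve atomic number: Z = 5 + 1, so Z = 6.
Z = 6 is carbon, so the species is ^10_6 C.

C-10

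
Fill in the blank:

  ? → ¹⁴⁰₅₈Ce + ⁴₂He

Nd-144

Conserve mass number: A = 140 + 4, so A = 144.
Conserve atomic number: Z = 58 + 2, so Z = 60.
Z = 60 is neodymium, so the species is ¹⁴⁴₆₀Nd.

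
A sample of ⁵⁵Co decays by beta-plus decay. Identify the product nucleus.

Fe-55

Beta-plus decay: mass number changes by +0, atomic number by -1.
A: 55 = 55; Z: 27 − 1 = 26.
Z = 26 is iron, so the daughter is ⁵⁵Fe.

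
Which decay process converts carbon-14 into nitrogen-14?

beta-minus decay

ΔA = 14 − 14 = 0; ΔZ = 7 − 6 = +1.
A is unchanged and Z rises by 1 — a neutron has become a proton (β⁻ decay).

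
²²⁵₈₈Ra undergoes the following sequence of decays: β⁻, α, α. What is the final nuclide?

At-217

Start: (A, Z) = (225, 88).
After β⁻: (225, 89).
After α: (221, 87).
After α: (217, 85).
Z = 85 is astatine.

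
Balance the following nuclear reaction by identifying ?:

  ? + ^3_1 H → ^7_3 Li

Conserve mass number: A + 3 = 7, so A = 4.
Conserve atomic number: Z + 1 = 3, so Z = 2.
A = 4 and Z = 2 is ^4_2 He — an alpha particle.

alpha particle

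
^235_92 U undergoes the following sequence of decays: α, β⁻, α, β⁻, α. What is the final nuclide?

Start: (A, Z) = (235, 92).
After α: (231, 90).
After β⁻: (231, 91).
After α: (227, 89).
After β⁻: (227, 90).
After α: (223, 88).
Z = 88 is radium.

Ra-223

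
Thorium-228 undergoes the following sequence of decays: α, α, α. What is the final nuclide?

Start: (A, Z) = (228, 90).
After α: (224, 88).
After α: (220, 86).
After α: (216, 84).
Z = 84 is polonium.

Po-216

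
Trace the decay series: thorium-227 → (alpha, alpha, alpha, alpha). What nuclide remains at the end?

Pb-211

Start: (A, Z) = (227, 90).
After α: (223, 88).
After α: (219, 86).
After α: (215, 84).
After α: (211, 82).
Z = 82 is lead.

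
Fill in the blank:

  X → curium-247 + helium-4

Cf-251

Conserve mass number: A = 247 + 4, so A = 251.
Conserve atomic number: Z = 96 + 2, so Z = 98.
Z = 98 is californium, so the species is californium-251.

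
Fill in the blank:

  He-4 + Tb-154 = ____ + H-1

Dy-157

Conserve mass number: 4 + 154 = A + 1, so A = 157.
Conserve atomic number: 2 + 65 = Z + 1, so Z = 66.
Z = 66 is dysprosium, so the species is Dy-157.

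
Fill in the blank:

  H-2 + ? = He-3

proton

Conserve mass number: 2 + A = 3, so A = 1.
Conserve atomic number: 1 + Z = 2, so Z = 1.
A = 1 and Z = 1 is H-1 — a proton.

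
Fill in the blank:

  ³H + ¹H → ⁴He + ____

gamma ray

Conserve mass number: 3 + 1 = 4 + A, so A = 0.
Conserve atomic number: 1 + 1 = 2 + Z, so Z = 0.
A = 0 and Z = 0 is γ — a gamma ray.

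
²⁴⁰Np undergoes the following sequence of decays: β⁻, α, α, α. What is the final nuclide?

Ra-228

Start: (A, Z) = (240, 93).
After β⁻: (240, 94).
After α: (236, 92).
After α: (232, 90).
After α: (228, 88).
Z = 88 is radium.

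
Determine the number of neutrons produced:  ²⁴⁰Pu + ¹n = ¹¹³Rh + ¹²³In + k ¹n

5

Conserve mass number: 241 = 113 + 123 + k, so k = 241 − 236 = 5.
Check atomic number: 94 = 45 + 49 + 0 = 94. ✓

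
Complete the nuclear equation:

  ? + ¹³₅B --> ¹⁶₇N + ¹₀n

alpha particle

Conserve mass number: A + 13 = 16 + 1, so A = 4.
Conserve atomic number: Z + 5 = 7 + 0, so Z = 2.
A = 4 and Z = 2 is ⁴₂He — an alpha particle.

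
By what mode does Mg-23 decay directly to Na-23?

beta-plus decay or electron capture

ΔA = 23 − 23 = 0; ΔZ = 11 − 12 = -1.
A is unchanged and Z drops by 1 — a proton has become a neutron (β⁺ emission or electron capture).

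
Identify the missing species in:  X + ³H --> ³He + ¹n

Conserve mass number: A + 3 = 3 + 1, so A = 1.
Conserve atomic number: Z + 1 = 2 + 0, so Z = 1.
A = 1 and Z = 1 is ¹H — a proton.

proton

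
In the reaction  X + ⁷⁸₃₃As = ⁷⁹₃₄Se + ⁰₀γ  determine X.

Conserve mass number: A + 78 = 79 + 0, so A = 1.
Conserve atomic number: Z + 33 = 34 + 0, so Z = 1.
A = 1 and Z = 1 is ¹₁H — a proton.

proton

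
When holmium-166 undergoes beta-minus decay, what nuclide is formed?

Beta-minus decay: mass number changes by +0, atomic number by +1.
A: 166 = 166; Z: 67 + 1 = 68.
Z = 68 is erbium, so the daughter is erbium-166.

Er-166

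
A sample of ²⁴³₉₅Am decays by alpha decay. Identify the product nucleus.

Np-239

Alpha decay: mass number changes by -4, atomic number by -2.
A: 243 − 4 = 239; Z: 95 − 2 = 93.
Z = 93 is neptunium, so the daughter is ²³⁹₉₃Np.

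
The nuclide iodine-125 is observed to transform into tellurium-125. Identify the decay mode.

beta-plus decay or electron capture

ΔA = 125 − 125 = 0; ΔZ = 52 − 53 = -1.
A is unchanged and Z drops by 1 — a proton has become a neutron (β⁺ emission or electron capture).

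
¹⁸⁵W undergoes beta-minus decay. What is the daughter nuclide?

Beta-minus decay: mass number changes by +0, atomic number by +1.
A: 185 = 185; Z: 74 + 1 = 75.
Z = 75 is rhenium, so the daughter is ¹⁸⁵Re.

Re-185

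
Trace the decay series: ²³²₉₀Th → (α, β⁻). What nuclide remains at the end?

Ac-228

Start: (A, Z) = (232, 90).
After α: (228, 88).
After β⁻: (228, 89).
Z = 89 is actinium.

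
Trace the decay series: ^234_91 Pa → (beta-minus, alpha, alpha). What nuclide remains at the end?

Ra-226

Start: (A, Z) = (234, 91).
After β⁻: (234, 92).
After α: (230, 90).
After α: (226, 88).
Z = 88 is radium.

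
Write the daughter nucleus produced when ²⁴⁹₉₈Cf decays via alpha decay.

Cm-245

Alpha decay: mass number changes by -4, atomic number by -2.
A: 249 − 4 = 245; Z: 98 − 2 = 96.
Z = 96 is curium, so the daughter is ²⁴⁵₉₆Cm.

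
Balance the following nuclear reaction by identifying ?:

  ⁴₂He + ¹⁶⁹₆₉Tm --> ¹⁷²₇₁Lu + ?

Conserve mass number: 4 + 169 = 172 + A, so A = 1.
Conserve atomic number: 2 + 69 = 71 + Z, so Z = 0.
A = 1 and Z = 0 is ¹₀n — a neutron.

neutron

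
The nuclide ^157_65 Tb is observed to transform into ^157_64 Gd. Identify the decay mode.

ΔA = 157 − 157 = 0; ΔZ = 64 − 65 = -1.
A is unchanged and Z drops by 1 — a proton has become a neutron (β⁺ emission or electron capture).

beta-plus decay or electron capture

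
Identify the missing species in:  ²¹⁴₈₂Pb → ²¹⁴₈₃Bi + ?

Conserve mass number: 214 = 214 + A, so A = 0.
Conserve atomic number: 82 = 83 + Z, so Z = -1.
A = 0 and Z = -1 is ⁰₋₁e — a beta-minus particle.

beta-minus particle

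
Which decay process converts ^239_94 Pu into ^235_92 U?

alpha decay

ΔA = 235 − 239 = -4; ΔZ = 92 − 94 = -2.
A drops by 4 and Z drops by 2 — the signature of alpha emission.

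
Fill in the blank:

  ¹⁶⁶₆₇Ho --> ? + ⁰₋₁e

Er-166

Conserve mass number: 166 = A + 0, so A = 166.
Conserve atomic number: 67 = Z − 1, so Z = 68.
Z = 68 is erbium, so the species is ¹⁶⁶₆₈Er.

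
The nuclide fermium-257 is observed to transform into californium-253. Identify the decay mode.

alpha decay

ΔA = 253 − 257 = -4; ΔZ = 98 − 100 = -2.
A drops by 4 and Z drops by 2 — the signature of alpha emission.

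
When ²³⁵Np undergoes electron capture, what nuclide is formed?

U-235

Electron capture: mass number changes by +0, atomic number by -1.
A: 235 = 235; Z: 93 − 1 = 92.
Z = 92 is uranium, so the daughter is ²³⁵U.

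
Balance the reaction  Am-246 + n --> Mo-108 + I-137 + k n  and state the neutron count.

2

Conserve mass number: 247 = 108 + 137 + k, so k = 247 − 245 = 2.
Check atomic number: 95 = 42 + 53 + 0 = 95. ✓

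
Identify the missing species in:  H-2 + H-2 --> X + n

He-3

Conserve mass number: 2 + 2 = A + 1, so A = 3.
Conserve atomic number: 1 + 1 = Z + 0, so Z = 2.
Z = 2 is helium, so the species is He-3.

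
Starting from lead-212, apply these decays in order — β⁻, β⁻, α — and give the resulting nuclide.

Pb-208

Start: (A, Z) = (212, 82).
After β⁻: (212, 83).
After β⁻: (212, 84).
After α: (208, 82).
Z = 82 is lead.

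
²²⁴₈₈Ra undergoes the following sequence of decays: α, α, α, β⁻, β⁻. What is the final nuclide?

Po-212

Start: (A, Z) = (224, 88).
After α: (220, 86).
After α: (216, 84).
After α: (212, 82).
After β⁻: (212, 83).
After β⁻: (212, 84).
Z = 84 is polonium.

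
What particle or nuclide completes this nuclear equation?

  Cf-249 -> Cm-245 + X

Conserve mass number: 249 = 245 + A, so A = 4.
Conserve atomic number: 98 = 96 + Z, so Z = 2.
A = 4 and Z = 2 is He-4 — an alpha particle.

alpha particle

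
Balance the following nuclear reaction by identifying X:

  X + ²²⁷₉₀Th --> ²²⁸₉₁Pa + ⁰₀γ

proton

Conserve mass number: A + 227 = 228 + 0, so A = 1.
Conserve atomic number: Z + 90 = 91 + 0, so Z = 1.
A = 1 and Z = 1 is ¹₁H — a proton.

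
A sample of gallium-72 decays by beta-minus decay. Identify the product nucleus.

Beta-minus decay: mass number changes by +0, atomic number by +1.
A: 72 = 72; Z: 31 + 1 = 32.
Z = 32 is germanium, so the daughter is germanium-72.

Ge-72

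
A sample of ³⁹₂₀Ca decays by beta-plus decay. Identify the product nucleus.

Beta-plus decay: mass number changes by +0, atomic number by -1.
A: 39 = 39; Z: 20 − 1 = 19.
Z = 19 is potassium, so the daughter is ³⁹₁₉K.

K-39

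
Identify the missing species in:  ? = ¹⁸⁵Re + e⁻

W-185

Conserve mass number: A = 185 + 0, so A = 185.
Conserve atomic number: Z = 75 − 1, so Z = 74.
Z = 74 is tungsten, so the species is ¹⁸⁵W.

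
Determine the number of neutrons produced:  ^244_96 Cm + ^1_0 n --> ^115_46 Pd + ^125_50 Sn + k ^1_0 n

5

Conserve mass number: 245 = 115 + 125 + k, so k = 245 − 240 = 5.
Check atomic number: 96 = 46 + 50 + 0 = 96. ✓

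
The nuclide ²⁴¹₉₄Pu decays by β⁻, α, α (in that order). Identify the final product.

Pa-233

Start: (A, Z) = (241, 94).
After β⁻: (241, 95).
After α: (237, 93).
After α: (233, 91).
Z = 91 is protactinium.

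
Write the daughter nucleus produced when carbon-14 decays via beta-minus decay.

N-14

Beta-minus decay: mass number changes by +0, atomic number by +1.
A: 14 = 14; Z: 6 + 1 = 7.
Z = 7 is nitrogen, so the daughter is nitrogen-14.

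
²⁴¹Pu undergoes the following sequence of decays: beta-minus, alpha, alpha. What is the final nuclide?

Pa-233

Start: (A, Z) = (241, 94).
After β⁻: (241, 95).
After α: (237, 93).
After α: (233, 91).
Z = 91 is protactinium.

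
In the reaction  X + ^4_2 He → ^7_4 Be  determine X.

Conserve mass number: A + 4 = 7, so A = 3.
Conserve atomic number: Z + 2 = 4, so Z = 2.
Z = 2 is helium, so the species is ^3_2 He.

He-3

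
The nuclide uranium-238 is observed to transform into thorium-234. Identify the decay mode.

alpha decay

ΔA = 234 − 238 = -4; ΔZ = 90 − 92 = -2.
A drops by 4 and Z drops by 2 — the signature of alpha emission.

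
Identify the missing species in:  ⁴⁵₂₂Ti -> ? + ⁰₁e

Conserve mass number: 45 = A + 0, so A = 45.
Conserve atomic number: 22 = Z + 1, so Z = 21.
Z = 21 is scandium, so the species is ⁴⁵₂₁Sc.

Sc-45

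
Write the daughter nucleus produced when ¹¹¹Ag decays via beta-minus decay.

Cd-111

Beta-minus decay: mass number changes by +0, atomic number by +1.
A: 111 = 111; Z: 47 + 1 = 48.
Z = 48 is cadmium, so the daughter is ¹¹¹Cd.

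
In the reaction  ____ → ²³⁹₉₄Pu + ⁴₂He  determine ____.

Conserve mass number: A = 239 + 4, so A = 243.
Conserve atomic number: Z = 94 + 2, so Z = 96.
Z = 96 is curium, so the species is ²⁴³₉₆Cm.

Cm-243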